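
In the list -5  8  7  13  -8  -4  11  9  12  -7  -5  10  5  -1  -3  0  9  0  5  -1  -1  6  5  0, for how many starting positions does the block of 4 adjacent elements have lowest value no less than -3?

10

-5 8 7 13 → min -5
8 7 13 -8 → min -8
7 13 -8 -4 → min -8
13 -8 -4 11 → min -8
-8 -4 11 9 → min -8
-4 11 9 12 → min -4
11 9 12 -7 → min -7
9 12 -7 -5 → min -7
12 -7 -5 10 → min -7
-7 -5 10 5 → min -7
-5 10 5 -1 → min -5
10 5 -1 -3 → min -3  ≥ -3 ✓
5 -1 -3 0 → min -3  ≥ -3 ✓
-1 -3 0 9 → min -3  ≥ -3 ✓
-3 0 9 0 → min -3  ≥ -3 ✓
0 9 0 5 → min 0  ≥ -3 ✓
9 0 5 -1 → min -1  ≥ -3 ✓
0 5 -1 -1 → min -1  ≥ -3 ✓
5 -1 -1 6 → min -1  ≥ -3 ✓
-1 -1 6 5 → min -1  ≥ -3 ✓
-1 6 5 0 → min -1  ≥ -3 ✓
10 windows satisfy the condition.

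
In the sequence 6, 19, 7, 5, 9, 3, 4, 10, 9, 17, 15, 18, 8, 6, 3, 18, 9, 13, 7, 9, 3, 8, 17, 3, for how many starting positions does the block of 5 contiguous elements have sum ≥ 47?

[6, 19, 7, 5, 9] → sum 46
[19, 7, 5, 9, 3] → sum 43
[7, 5, 9, 3, 4] → sum 28
[5, 9, 3, 4, 10] → sum 31
[9, 3, 4, 10, 9] → sum 35
[3, 4, 10, 9, 17] → sum 43
[4, 10, 9, 17, 15] → sum 55  ≥ 47 ✓
[10, 9, 17, 15, 18] → sum 69  ≥ 47 ✓
[9, 17, 15, 18, 8] → sum 67  ≥ 47 ✓
[17, 15, 18, 8, 6] → sum 64  ≥ 47 ✓
[15, 18, 8, 6, 3] → sum 50  ≥ 47 ✓
[18, 8, 6, 3, 18] → sum 53  ≥ 47 ✓
[8, 6, 3, 18, 9] → sum 44
[6, 3, 18, 9, 13] → sum 49  ≥ 47 ✓
[3, 18, 9, 13, 7] → sum 50  ≥ 47 ✓
[18, 9, 13, 7, 9] → sum 56  ≥ 47 ✓
[9, 13, 7, 9, 3] → sum 41
[13, 7, 9, 3, 8] → sum 40
[7, 9, 3, 8, 17] → sum 44
[9, 3, 8, 17, 3] → sum 40
9 windows satisfy the condition.

9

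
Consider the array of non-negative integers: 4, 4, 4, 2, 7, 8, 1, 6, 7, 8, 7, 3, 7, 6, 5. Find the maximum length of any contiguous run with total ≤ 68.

13

add 4: [4] sum 4, len 1
add 4: [4, 4] sum 8, len 2
add 4: [4, 4, 4] sum 12, len 3
add 2: [4, 4, 4, 2] sum 14, len 4
add 7: [4, 4, 4, 2, 7] sum 21, len 5
add 8: [4, 4, 4, 2, 7, 8] sum 29, len 6
add 1: [4, 4, 4, 2, 7, 8, 1] sum 30, len 7
add 6: [4, 4, 4, 2, 7, 8, 1, 6] sum 36, len 8
add 7: [4, 4, 4, 2, 7, 8, 1, 6, 7] sum 43, len 9
add 8: [4, 4, 4, 2, 7, 8, 1, 6, 7, 8] sum 51, len 10
add 7: [4, 4, 4, 2, 7, 8, 1, 6, 7, 8, 7] sum 58, len 11
add 3: [4, 4, 4, 2, 7, 8, 1, 6, 7, 8, 7, 3] sum 61, len 12
add 7: [4, 4, 4, 2, 7, 8, 1, 6, 7, 8, 7, 3, 7] sum 68, len 13
add 6: [4, 2, 7, 8, 1, 6, 7, 8, 7, 3, 7, 6] sum 66, len 12
add 5: [2, 7, 8, 1, 6, 7, 8, 7, 3, 7, 6, 5] sum 67, len 12
Longest length seen: 13.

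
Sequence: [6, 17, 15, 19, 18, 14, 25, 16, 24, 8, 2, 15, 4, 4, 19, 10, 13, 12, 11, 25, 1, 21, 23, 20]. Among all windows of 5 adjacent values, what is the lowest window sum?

6 17 15 19 18 → sum 75
17 15 19 18 14 → sum 83
15 19 18 14 25 → sum 91
19 18 14 25 16 → sum 92
18 14 25 16 24 → sum 97
14 25 16 24 8 → sum 87
25 16 24 8 2 → sum 75
16 24 8 2 15 → sum 65
24 8 2 15 4 → sum 53
8 2 15 4 4 → sum 33
2 15 4 4 19 → sum 44
15 4 4 19 10 → sum 52
4 4 19 10 13 → sum 50
4 19 10 13 12 → sum 58
19 10 13 12 11 → sum 65
10 13 12 11 25 → sum 71
13 12 11 25 1 → sum 62
12 11 25 1 21 → sum 70
11 25 1 21 23 → sum 81
25 1 21 23 20 → sum 90
Lowest of these is 33.

33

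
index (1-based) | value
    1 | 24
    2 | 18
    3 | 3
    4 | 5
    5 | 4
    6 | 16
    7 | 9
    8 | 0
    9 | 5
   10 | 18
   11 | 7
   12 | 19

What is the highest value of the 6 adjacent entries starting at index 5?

18

Elements at indices 5..10: 4, 16, 9, 0, 5, 18
max(4, 16, 9, 0, 5, 18) = 18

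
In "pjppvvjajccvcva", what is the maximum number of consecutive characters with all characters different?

3

[p] len 1
[p, j] len 2
[j, p] len 2
[p] len 1
[p, v] len 2
[v] len 1
[v, j] len 2
[v, j, a] len 3
[a, j] len 2
[a, j, c] len 3
[c] len 1
[c, v] len 2
[v, c] len 2
[c, v] len 2
[c, v, a] len 3
Longest all-distinct length: 3.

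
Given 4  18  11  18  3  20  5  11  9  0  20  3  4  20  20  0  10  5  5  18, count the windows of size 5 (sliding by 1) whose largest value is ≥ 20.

14

[4, 18, 11, 18, 3] → max 18
[18, 11, 18, 3, 20] → max 20  ≥ 20 ✓
[11, 18, 3, 20, 5] → max 20  ≥ 20 ✓
[18, 3, 20, 5, 11] → max 20  ≥ 20 ✓
[3, 20, 5, 11, 9] → max 20  ≥ 20 ✓
[20, 5, 11, 9, 0] → max 20  ≥ 20 ✓
[5, 11, 9, 0, 20] → max 20  ≥ 20 ✓
[11, 9, 0, 20, 3] → max 20  ≥ 20 ✓
[9, 0, 20, 3, 4] → max 20  ≥ 20 ✓
[0, 20, 3, 4, 20] → max 20  ≥ 20 ✓
[20, 3, 4, 20, 20] → max 20  ≥ 20 ✓
[3, 4, 20, 20, 0] → max 20  ≥ 20 ✓
[4, 20, 20, 0, 10] → max 20  ≥ 20 ✓
[20, 20, 0, 10, 5] → max 20  ≥ 20 ✓
[20, 0, 10, 5, 5] → max 20  ≥ 20 ✓
[0, 10, 5, 5, 18] → max 18
14 windows satisfy the condition.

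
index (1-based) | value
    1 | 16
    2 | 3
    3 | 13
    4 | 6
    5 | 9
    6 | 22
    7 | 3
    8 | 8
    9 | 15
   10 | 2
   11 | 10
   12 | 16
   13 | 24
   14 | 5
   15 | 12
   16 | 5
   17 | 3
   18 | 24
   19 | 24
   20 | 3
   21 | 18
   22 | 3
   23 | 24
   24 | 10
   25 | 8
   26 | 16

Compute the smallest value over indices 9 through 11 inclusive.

2

Elements at indices 9..11: 15, 2, 10
min(15, 2, 10) = 2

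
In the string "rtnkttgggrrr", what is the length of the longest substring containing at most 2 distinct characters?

6

Extend right; when distinct count exceeds 2, shrink from the left:
[r] 1 distinct, len 1
[r, t] 2 distinct, len 2
[t, n] 2 distinct, len 2
[n, k] 2 distinct, len 2
[k, t] 2 distinct, len 2
[k, t, t] 2 distinct, len 3
[t, t, g] 2 distinct, len 3
[t, t, g, g] 2 distinct, len 4
[t, t, g, g, g] 2 distinct, len 5
[g, g, g, r] 2 distinct, len 4
[g, g, g, r, r] 2 distinct, len 5
[g, g, g, r, r, r] 2 distinct, len 6
Longest length with ≤2 distinct: 6.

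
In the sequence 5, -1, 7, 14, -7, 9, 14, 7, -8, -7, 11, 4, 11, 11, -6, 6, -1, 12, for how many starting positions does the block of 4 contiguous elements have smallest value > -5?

2

(5, -1, 7, 14) → min -1  > -5 ✓
(-1, 7, 14, -7) → min -7
(7, 14, -7, 9) → min -7
(14, -7, 9, 14) → min -7
(-7, 9, 14, 7) → min -7
(9, 14, 7, -8) → min -8
(14, 7, -8, -7) → min -8
(7, -8, -7, 11) → min -8
(-8, -7, 11, 4) → min -8
(-7, 11, 4, 11) → min -7
(11, 4, 11, 11) → min 4  > -5 ✓
(4, 11, 11, -6) → min -6
(11, 11, -6, 6) → min -6
(11, -6, 6, -1) → min -6
(-6, 6, -1, 12) → min -6
2 windows satisfy the condition.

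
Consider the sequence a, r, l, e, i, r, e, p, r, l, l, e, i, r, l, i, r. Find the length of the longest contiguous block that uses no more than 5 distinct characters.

add a: window [a] (1 distinct), len 1
add r: window [a, r] (2 distinct), len 2
add l: window [a, r, l] (3 distinct), len 3
add e: window [a, r, l, e] (4 distinct), len 4
add i: window [a, r, l, e, i] (5 distinct), len 5
add r: window [a, r, l, e, i, r] (5 distinct), len 6
add e: window [a, r, l, e, i, r, e] (5 distinct), len 7
add p: window [r, l, e, i, r, e, p] (5 distinct), len 7
add r: window [r, l, e, i, r, e, p, r] (5 distinct), len 8
add l: window [r, l, e, i, r, e, p, r, l] (5 distinct), len 9
add l: window [r, l, e, i, r, e, p, r, l, l] (5 distinct), len 10
add e: window [r, l, e, i, r, e, p, r, l, l, e] (5 distinct), len 11
add i: window [r, l, e, i, r, e, p, r, l, l, e, i] (5 distinct), len 12
add r: window [r, l, e, i, r, e, p, r, l, l, e, i, r] (5 distinct), len 13
add l: window [r, l, e, i, r, e, p, r, l, l, e, i, r, l] (5 distinct), len 14
add i: window [r, l, e, i, r, e, p, r, l, l, e, i, r, l, i] (5 distinct), len 15
add r: window [r, l, e, i, r, e, p, r, l, l, e, i, r, l, i, r] (5 distinct), len 16
Longest length with ≤5 distinct: 16.

16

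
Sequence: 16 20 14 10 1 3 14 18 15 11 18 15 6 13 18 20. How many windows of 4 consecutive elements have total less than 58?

16 20 14 10 → sum 60
20 14 10 1 → sum 45  < 58 ✓
14 10 1 3 → sum 28  < 58 ✓
10 1 3 14 → sum 28  < 58 ✓
1 3 14 18 → sum 36  < 58 ✓
3 14 18 15 → sum 50  < 58 ✓
14 18 15 11 → sum 58
18 15 11 18 → sum 62
15 11 18 15 → sum 59
11 18 15 6 → sum 50  < 58 ✓
18 15 6 13 → sum 52  < 58 ✓
15 6 13 18 → sum 52  < 58 ✓
6 13 18 20 → sum 57  < 58 ✓
9 windows satisfy the condition.

9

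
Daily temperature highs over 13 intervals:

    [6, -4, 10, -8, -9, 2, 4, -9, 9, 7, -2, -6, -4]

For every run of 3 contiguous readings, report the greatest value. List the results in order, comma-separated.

10, 10, 10, 2, 4, 4, 9, 9, 9, 7, -2

(6, -4, 10) → max 10
(-4, 10, -8) → max 10
(10, -8, -9) → max 10
(-8, -9, 2) → max 2
(-9, 2, 4) → max 4
(2, 4, -9) → max 4
(4, -9, 9) → max 9
(-9, 9, 7) → max 9
(9, 7, -2) → max 9
(7, -2, -6) → max 7
(-2, -6, -4) → max -2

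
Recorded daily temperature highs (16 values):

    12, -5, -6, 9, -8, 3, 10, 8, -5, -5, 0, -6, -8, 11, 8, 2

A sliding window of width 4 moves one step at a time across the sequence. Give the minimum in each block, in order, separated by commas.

-6, -8, -8, -8, -8, -5, -5, -5, -6, -8, -8, -8, -8

12 -5 -6 9 → min -6
-5 -6 9 -8 → min -8
-6 9 -8 3 → min -8
9 -8 3 10 → min -8
-8 3 10 8 → min -8
3 10 8 -5 → min -5
10 8 -5 -5 → min -5
8 -5 -5 0 → min -5
-5 -5 0 -6 → min -6
-5 0 -6 -8 → min -8
0 -6 -8 11 → min -8
-6 -8 11 8 → min -8
-8 11 8 2 → min -8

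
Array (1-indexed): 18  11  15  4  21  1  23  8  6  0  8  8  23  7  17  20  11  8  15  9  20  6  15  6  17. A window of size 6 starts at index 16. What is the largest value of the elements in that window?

Elements at indices 16..21: 20, 11, 8, 15, 9, 20
max(20, 11, 8, 15, 9, 20) = 20

20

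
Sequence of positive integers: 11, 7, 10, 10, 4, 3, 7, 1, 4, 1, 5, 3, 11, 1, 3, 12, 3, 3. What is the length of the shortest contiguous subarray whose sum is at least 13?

add 11: running sum 11 < 13
end 1: [11, 7] sum 18, len 2
end 2: [7, 10] sum 17, len 2
end 3: [10, 10] sum 20, len 2
end 4: [10, 4] sum 14, len 2
end 5: [10, 4, 3] sum 17, len 3
end 6: [4, 3, 7] sum 14, len 3
end 7: [4, 3, 7, 1] sum 15, len 4
end 8: [3, 7, 1, 4] sum 15, len 4
end 9: [7, 1, 4, 1] sum 13, len 4
end 10: [7, 1, 4, 1, 5] sum 18, len 5
end 11: [4, 1, 5, 3] sum 13, len 4
end 12: [3, 11] sum 14, len 2
end 13: [3, 11, 1] sum 15, len 3
end 14: [11, 1, 3] sum 15, len 3
end 15: [3, 12] sum 15, len 2
end 16: [12, 3] sum 15, len 2
end 17: [12, 3, 3] sum 18, len 3
Shortest qualifying length: 2.

2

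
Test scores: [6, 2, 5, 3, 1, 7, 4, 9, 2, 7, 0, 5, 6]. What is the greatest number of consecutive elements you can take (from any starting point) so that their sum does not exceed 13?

[6] sum 6 len 1
[6, 2] sum 8 len 2
[6, 2, 5] sum 13 len 3
[2, 5, 3] sum 10 len 3
[2, 5, 3, 1] sum 11 len 4
[3, 1, 7] sum 11 len 3
[1, 7, 4] sum 12 len 3
[4, 9] sum 13 len 2
[9, 2] sum 11 len 2
[2, 7] sum 9 len 2
[2, 7, 0] sum 9 len 3
[7, 0, 5] sum 12 len 3
[0, 5, 6] sum 11 len 3
Longest length seen: 4.

4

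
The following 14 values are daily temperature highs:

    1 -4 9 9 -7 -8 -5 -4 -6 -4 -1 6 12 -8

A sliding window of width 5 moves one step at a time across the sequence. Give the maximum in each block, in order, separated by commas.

(1, -4, 9, 9, -7) → max 9
(-4, 9, 9, -7, -8) → max 9
(9, 9, -7, -8, -5) → max 9
(9, -7, -8, -5, -4) → max 9
(-7, -8, -5, -4, -6) → max -4
(-8, -5, -4, -6, -4) → max -4
(-5, -4, -6, -4, -1) → max -1
(-4, -6, -4, -1, 6) → max 6
(-6, -4, -1, 6, 12) → max 12
(-4, -1, 6, 12, -8) → max 12

9, 9, 9, 9, -4, -4, -1, 6, 12, 12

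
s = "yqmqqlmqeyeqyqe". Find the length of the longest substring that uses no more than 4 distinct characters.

9

add y: window [y] (1 distinct), len 1
add q: window [y, q] (2 distinct), len 2
add m: window [y, q, m] (3 distinct), len 3
add q: window [y, q, m, q] (3 distinct), len 4
add q: window [y, q, m, q, q] (3 distinct), len 5
add l: window [y, q, m, q, q, l] (4 distinct), len 6
add m: window [y, q, m, q, q, l, m] (4 distinct), len 7
add q: window [y, q, m, q, q, l, m, q] (4 distinct), len 8
add e: window [q, m, q, q, l, m, q, e] (4 distinct), len 8
add y: window [m, q, e, y] (4 distinct), len 4
add e: window [m, q, e, y, e] (4 distinct), len 5
add q: window [m, q, e, y, e, q] (4 distinct), len 6
add y: window [m, q, e, y, e, q, y] (4 distinct), len 7
add q: window [m, q, e, y, e, q, y, q] (4 distinct), len 8
add e: window [m, q, e, y, e, q, y, q, e] (4 distinct), len 9
Longest length with ≤4 distinct: 9.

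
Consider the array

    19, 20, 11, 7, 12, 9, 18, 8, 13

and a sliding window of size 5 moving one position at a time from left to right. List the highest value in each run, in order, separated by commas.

20, 20, 18, 18, 18

Sliding a size-5 window across the 9 values:
19 20 11 7 12 → max 20
20 11 7 12 9 → max 20
11 7 12 9 18 → max 18
7 12 9 18 8 → max 18
12 9 18 8 13 → max 18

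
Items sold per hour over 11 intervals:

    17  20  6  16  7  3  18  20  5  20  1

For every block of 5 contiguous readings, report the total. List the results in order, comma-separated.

66, 52, 50, 64, 53, 66, 64

17 20 6 16 7 → sum 66
20 6 16 7 3 → sum 52
6 16 7 3 18 → sum 50
16 7 3 18 20 → sum 64
7 3 18 20 5 → sum 53
3 18 20 5 20 → sum 66
18 20 5 20 1 → sum 64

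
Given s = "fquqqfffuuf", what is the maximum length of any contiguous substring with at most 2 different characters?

Extend right; when distinct count exceeds 2, shrink from the left:
[f] 1 distinct, len 1
[f, q] 2 distinct, len 2
[q, u] 2 distinct, len 2
[q, u, q] 2 distinct, len 3
[q, u, q, q] 2 distinct, len 4
[q, q, f] 2 distinct, len 3
[q, q, f, f] 2 distinct, len 4
[q, q, f, f, f] 2 distinct, len 5
[f, f, f, u] 2 distinct, len 4
[f, f, f, u, u] 2 distinct, len 5
[f, f, f, u, u, f] 2 distinct, len 6
Longest length with ≤2 distinct: 6.

6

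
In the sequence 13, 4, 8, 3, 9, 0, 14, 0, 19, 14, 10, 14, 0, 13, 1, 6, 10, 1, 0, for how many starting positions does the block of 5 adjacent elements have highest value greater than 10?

13

(13, 4, 8, 3, 9) → max 13  > 10 ✓
(4, 8, 3, 9, 0) → max 9
(8, 3, 9, 0, 14) → max 14  > 10 ✓
(3, 9, 0, 14, 0) → max 14  > 10 ✓
(9, 0, 14, 0, 19) → max 19  > 10 ✓
(0, 14, 0, 19, 14) → max 19  > 10 ✓
(14, 0, 19, 14, 10) → max 19  > 10 ✓
(0, 19, 14, 10, 14) → max 19  > 10 ✓
(19, 14, 10, 14, 0) → max 19  > 10 ✓
(14, 10, 14, 0, 13) → max 14  > 10 ✓
(10, 14, 0, 13, 1) → max 14  > 10 ✓
(14, 0, 13, 1, 6) → max 14  > 10 ✓
(0, 13, 1, 6, 10) → max 13  > 10 ✓
(13, 1, 6, 10, 1) → max 13  > 10 ✓
(1, 6, 10, 1, 0) → max 10
13 windows satisfy the condition.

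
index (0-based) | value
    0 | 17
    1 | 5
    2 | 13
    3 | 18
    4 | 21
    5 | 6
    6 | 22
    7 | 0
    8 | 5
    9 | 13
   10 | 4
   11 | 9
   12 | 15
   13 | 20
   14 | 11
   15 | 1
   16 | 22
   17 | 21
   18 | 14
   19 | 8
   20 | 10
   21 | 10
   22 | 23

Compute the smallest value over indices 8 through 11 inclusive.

Elements at indices 8..11: 5, 13, 4, 9
min(5, 13, 4, 9) = 4

4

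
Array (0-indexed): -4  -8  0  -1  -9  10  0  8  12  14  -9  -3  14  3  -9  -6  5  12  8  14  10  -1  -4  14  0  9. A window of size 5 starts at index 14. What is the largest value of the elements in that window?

12

Elements at indices 14..18: -9, -6, 5, 12, 8
max(-9, -6, 5, 12, 8) = 12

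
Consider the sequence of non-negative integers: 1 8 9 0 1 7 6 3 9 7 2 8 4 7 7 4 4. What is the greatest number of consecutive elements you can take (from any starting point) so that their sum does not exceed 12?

3

add 1: [1] sum 1, len 1
add 8: [1, 8] sum 9, len 2
add 9: [9] sum 9, len 1
add 0: [9, 0] sum 9, len 2
add 1: [9, 0, 1] sum 10, len 3
add 7: [0, 1, 7] sum 8, len 3
add 6: [6] sum 6, len 1
add 3: [6, 3] sum 9, len 2
add 9: [3, 9] sum 12, len 2
add 7: [7] sum 7, len 1
add 2: [7, 2] sum 9, len 2
add 8: [2, 8] sum 10, len 2
add 4: [8, 4] sum 12, len 2
add 7: [4, 7] sum 11, len 2
add 7: [7] sum 7, len 1
add 4: [7, 4] sum 11, len 2
add 4: [4, 4] sum 8, len 2
Longest length seen: 3.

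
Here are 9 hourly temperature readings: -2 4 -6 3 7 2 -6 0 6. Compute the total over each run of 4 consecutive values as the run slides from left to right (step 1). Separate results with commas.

-2 4 -6 3 → sum -1
4 -6 3 7 → sum 8
-6 3 7 2 → sum 6
3 7 2 -6 → sum 6
7 2 -6 0 → sum 3
2 -6 0 6 → sum 2

-1, 8, 6, 6, 3, 2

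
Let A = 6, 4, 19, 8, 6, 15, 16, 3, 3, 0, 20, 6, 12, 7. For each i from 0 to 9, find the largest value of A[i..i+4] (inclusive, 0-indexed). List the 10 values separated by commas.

19, 19, 19, 16, 16, 16, 20, 20, 20, 20

6 4 19 8 6 → max 19
4 19 8 6 15 → max 19
19 8 6 15 16 → max 19
8 6 15 16 3 → max 16
6 15 16 3 3 → max 16
15 16 3 3 0 → max 16
16 3 3 0 20 → max 20
3 3 0 20 6 → max 20
3 0 20 6 12 → max 20
0 20 6 12 7 → max 20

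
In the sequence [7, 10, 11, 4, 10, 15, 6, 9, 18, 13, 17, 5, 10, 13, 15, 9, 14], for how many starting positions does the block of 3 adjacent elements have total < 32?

7

7 10 11 → sum 28  < 32 ✓
10 11 4 → sum 25  < 32 ✓
11 4 10 → sum 25  < 32 ✓
4 10 15 → sum 29  < 32 ✓
10 15 6 → sum 31  < 32 ✓
15 6 9 → sum 30  < 32 ✓
6 9 18 → sum 33
9 18 13 → sum 40
18 13 17 → sum 48
13 17 5 → sum 35
17 5 10 → sum 32
5 10 13 → sum 28  < 32 ✓
10 13 15 → sum 38
13 15 9 → sum 37
15 9 14 → sum 38
7 windows satisfy the condition.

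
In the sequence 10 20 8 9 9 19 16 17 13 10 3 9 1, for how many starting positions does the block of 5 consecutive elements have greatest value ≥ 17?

10 20 8 9 9 → max 20  ≥ 17 ✓
20 8 9 9 19 → max 20  ≥ 17 ✓
8 9 9 19 16 → max 19  ≥ 17 ✓
9 9 19 16 17 → max 19  ≥ 17 ✓
9 19 16 17 13 → max 19  ≥ 17 ✓
19 16 17 13 10 → max 19  ≥ 17 ✓
16 17 13 10 3 → max 17  ≥ 17 ✓
17 13 10 3 9 → max 17  ≥ 17 ✓
13 10 3 9 1 → max 13
8 windows satisfy the condition.

8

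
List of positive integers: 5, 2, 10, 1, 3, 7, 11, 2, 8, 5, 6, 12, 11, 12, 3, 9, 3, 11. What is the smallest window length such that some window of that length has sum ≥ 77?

Extend right; whenever the sum reaches 77, record the length and shrink from the left:
add 5: running sum 5 < 77
add 2: running sum 7 < 77
add 10: running sum 17 < 77
add 1: running sum 18 < 77
add 3: running sum 21 < 77
add 7: running sum 28 < 77
add 11: running sum 39 < 77
add 2: running sum 41 < 77
add 8: running sum 49 < 77
add 5: running sum 54 < 77
add 6: running sum 60 < 77
add 12: running sum 72 < 77
end 12: [2, 10, 1, 3, 7, 11, 2, 8, 5, 6, 12, 11] sum 78, len 12
end 13: [3, 7, 11, 2, 8, 5, 6, 12, 11, 12] sum 77, len 10
end 14: [7, 11, 2, 8, 5, 6, 12, 11, 12, 3] sum 77, len 10
end 15: [11, 2, 8, 5, 6, 12, 11, 12, 3, 9] sum 79, len 10
end 16: [11, 2, 8, 5, 6, 12, 11, 12, 3, 9, 3] sum 82, len 11
end 17: [8, 5, 6, 12, 11, 12, 3, 9, 3, 11] sum 80, len 10
Shortest qualifying length: 10.

10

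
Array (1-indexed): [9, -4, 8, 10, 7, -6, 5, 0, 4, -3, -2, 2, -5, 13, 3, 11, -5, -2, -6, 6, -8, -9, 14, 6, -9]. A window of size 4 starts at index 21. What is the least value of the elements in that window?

Elements at indices 21..24: -8, -9, 14, 6
min(-8, -9, 14, 6) = -9

-9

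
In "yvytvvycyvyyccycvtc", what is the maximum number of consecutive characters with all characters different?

[y] len 1
[y, v] len 2
[v, y] len 2
[v, y, t] len 3
[y, t, v] len 3
[v] len 1
[v, y] len 2
[v, y, c] len 3
[c, y] len 2
[c, y, v] len 3
[v, y] len 2
[y] len 1
[y, c] len 2
[c] len 1
[c, y] len 2
[y, c] len 2
[y, c, v] len 3
[y, c, v, t] len 4
[v, t, c] len 3
Longest all-distinct length: 4.

4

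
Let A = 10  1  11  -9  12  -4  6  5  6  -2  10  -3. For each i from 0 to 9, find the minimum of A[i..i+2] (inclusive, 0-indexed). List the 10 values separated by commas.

1, -9, -9, -9, -4, -4, 5, -2, -2, -3

Sliding a size-3 window across the 12 values:
[10, 1, 11] → min 1
[1, 11, -9] → min -9
[11, -9, 12] → min -9
[-9, 12, -4] → min -9
[12, -4, 6] → min -4
[-4, 6, 5] → min -4
[6, 5, 6] → min 5
[5, 6, -2] → min -2
[6, -2, 10] → min -2
[-2, 10, -3] → min -3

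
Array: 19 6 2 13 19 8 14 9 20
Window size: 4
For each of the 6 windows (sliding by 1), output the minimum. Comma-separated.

[19, 6, 2, 13] → min 2
[6, 2, 13, 19] → min 2
[2, 13, 19, 8] → min 2
[13, 19, 8, 14] → min 8
[19, 8, 14, 9] → min 8
[8, 14, 9, 20] → min 8

2, 2, 2, 8, 8, 8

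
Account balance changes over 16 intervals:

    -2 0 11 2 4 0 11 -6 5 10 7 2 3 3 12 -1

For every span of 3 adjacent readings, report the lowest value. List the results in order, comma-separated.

-2, 0, 2, 0, 0, -6, -6, -6, 5, 2, 2, 2, 3, -1

(-2, 0, 11) → min -2
(0, 11, 2) → min 0
(11, 2, 4) → min 2
(2, 4, 0) → min 0
(4, 0, 11) → min 0
(0, 11, -6) → min -6
(11, -6, 5) → min -6
(-6, 5, 10) → min -6
(5, 10, 7) → min 5
(10, 7, 2) → min 2
(7, 2, 3) → min 2
(2, 3, 3) → min 2
(3, 3, 12) → min 3
(3, 12, -1) → min -1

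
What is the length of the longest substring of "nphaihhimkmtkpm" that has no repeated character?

5

add n: [n] len 1
add p: [n, p] len 2
add h: [n, p, h] len 3
add a: [n, p, h, a] len 4
add i: [n, p, h, a, i] len 5
add h (repeat h, move left end past it): [a, i, h] len 3
add h (repeat h, move left end past it): [h] len 1
add i: [h, i] len 2
add m: [h, i, m] len 3
add k: [h, i, m, k] len 4
add m (repeat m, move left end past it): [k, m] len 2
add t: [k, m, t] len 3
add k (repeat k, move left end past it): [m, t, k] len 3
add p: [m, t, k, p] len 4
add m (repeat m, move left end past it): [t, k, p, m] len 4
Longest all-distinct length: 5.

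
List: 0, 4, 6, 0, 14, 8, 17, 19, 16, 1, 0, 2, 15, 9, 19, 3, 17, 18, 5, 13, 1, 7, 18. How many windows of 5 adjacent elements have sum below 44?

[0, 4, 6, 0, 14] → sum 24  < 44 ✓
[4, 6, 0, 14, 8] → sum 32  < 44 ✓
[6, 0, 14, 8, 17] → sum 45
[0, 14, 8, 17, 19] → sum 58
[14, 8, 17, 19, 16] → sum 74
[8, 17, 19, 16, 1] → sum 61
[17, 19, 16, 1, 0] → sum 53
[19, 16, 1, 0, 2] → sum 38  < 44 ✓
[16, 1, 0, 2, 15] → sum 34  < 44 ✓
[1, 0, 2, 15, 9] → sum 27  < 44 ✓
[0, 2, 15, 9, 19] → sum 45
[2, 15, 9, 19, 3] → sum 48
[15, 9, 19, 3, 17] → sum 63
[9, 19, 3, 17, 18] → sum 66
[19, 3, 17, 18, 5] → sum 62
[3, 17, 18, 5, 13] → sum 56
[17, 18, 5, 13, 1] → sum 54
[18, 5, 13, 1, 7] → sum 44
[5, 13, 1, 7, 18] → sum 44
5 windows satisfy the condition.

5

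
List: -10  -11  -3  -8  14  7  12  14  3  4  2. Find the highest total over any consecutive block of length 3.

33

(-10, -11, -3) → sum -24
(-11, -3, -8) → sum -22
(-3, -8, 14) → sum 3
(-8, 14, 7) → sum 13
(14, 7, 12) → sum 33
(7, 12, 14) → sum 33
(12, 14, 3) → sum 29
(14, 3, 4) → sum 21
(3, 4, 2) → sum 9
Highest of these is 33.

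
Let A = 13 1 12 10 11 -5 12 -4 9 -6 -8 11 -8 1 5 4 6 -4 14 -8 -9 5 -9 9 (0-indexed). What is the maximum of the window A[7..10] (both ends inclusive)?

Elements at indices 7..10: -4, 9, -6, -8
max(-4, 9, -6, -8) = 9

9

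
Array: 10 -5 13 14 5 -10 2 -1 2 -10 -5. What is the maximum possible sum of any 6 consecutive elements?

27

[10, -5, 13, 14, 5, -10] → sum 27
[-5, 13, 14, 5, -10, 2] → sum 19
[13, 14, 5, -10, 2, -1] → sum 23
[14, 5, -10, 2, -1, 2] → sum 12
[5, -10, 2, -1, 2, -10] → sum -12
[-10, 2, -1, 2, -10, -5] → sum -22
Maximum of these is 27.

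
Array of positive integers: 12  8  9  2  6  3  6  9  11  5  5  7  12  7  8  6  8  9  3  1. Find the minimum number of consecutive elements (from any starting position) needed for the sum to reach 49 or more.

add 12: running sum 12 < 49
add 8: running sum 20 < 49
add 9: running sum 29 < 49
add 2: running sum 31 < 49
add 6: running sum 37 < 49
add 3: running sum 40 < 49
add 6: running sum 46 < 49
end 7: [12, 8, 9, 2, 6, 3, 6, 9] sum 55, len 8
end 8: [8, 9, 2, 6, 3, 6, 9, 11] sum 54, len 8
end 9: [9, 2, 6, 3, 6, 9, 11, 5] sum 51, len 8
end 10: [9, 2, 6, 3, 6, 9, 11, 5, 5] sum 56, len 9
end 11: [6, 3, 6, 9, 11, 5, 5, 7] sum 52, len 8
end 12: [9, 11, 5, 5, 7, 12] sum 49, len 6
end 13: [9, 11, 5, 5, 7, 12, 7] sum 56, len 7
end 14: [11, 5, 5, 7, 12, 7, 8] sum 55, len 7
end 15: [5, 5, 7, 12, 7, 8, 6] sum 50, len 7
end 16: [5, 7, 12, 7, 8, 6, 8] sum 53, len 7
end 17: [12, 7, 8, 6, 8, 9] sum 50, len 6
end 18: [12, 7, 8, 6, 8, 9, 3] sum 53, len 7
end 19: [12, 7, 8, 6, 8, 9, 3, 1] sum 54, len 8
Shortest qualifying length: 6.

6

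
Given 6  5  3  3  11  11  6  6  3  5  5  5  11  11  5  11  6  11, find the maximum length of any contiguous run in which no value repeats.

3

[6] len 1
[6, 5] len 2
[6, 5, 3] len 3
[3] len 1
[3, 11] len 2
[11] len 1
[11, 6] len 2
[6] len 1
[6, 3] len 2
[6, 3, 5] len 3
[5] len 1
[5] len 1
[5, 11] len 2
[11] len 1
[11, 5] len 2
[5, 11] len 2
[5, 11, 6] len 3
[6, 11] len 2
Longest all-distinct length: 3.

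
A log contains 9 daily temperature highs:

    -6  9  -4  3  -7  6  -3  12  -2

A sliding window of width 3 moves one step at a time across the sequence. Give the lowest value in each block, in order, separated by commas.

-6, -4, -7, -7, -7, -3, -3

-6 9 -4 → min -6
9 -4 3 → min -4
-4 3 -7 → min -7
3 -7 6 → min -7
-7 6 -3 → min -7
6 -3 12 → min -3
-3 12 -2 → min -3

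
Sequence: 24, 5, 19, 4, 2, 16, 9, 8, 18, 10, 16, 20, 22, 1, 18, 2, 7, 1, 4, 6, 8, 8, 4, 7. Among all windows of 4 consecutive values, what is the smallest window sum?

14

(24, 5, 19, 4) → sum 52
(5, 19, 4, 2) → sum 30
(19, 4, 2, 16) → sum 41
(4, 2, 16, 9) → sum 31
(2, 16, 9, 8) → sum 35
(16, 9, 8, 18) → sum 51
(9, 8, 18, 10) → sum 45
(8, 18, 10, 16) → sum 52
(18, 10, 16, 20) → sum 64
(10, 16, 20, 22) → sum 68
(16, 20, 22, 1) → sum 59
(20, 22, 1, 18) → sum 61
(22, 1, 18, 2) → sum 43
(1, 18, 2, 7) → sum 28
(18, 2, 7, 1) → sum 28
(2, 7, 1, 4) → sum 14
(7, 1, 4, 6) → sum 18
(1, 4, 6, 8) → sum 19
(4, 6, 8, 8) → sum 26
(6, 8, 8, 4) → sum 26
(8, 8, 4, 7) → sum 27
Smallest of these is 14.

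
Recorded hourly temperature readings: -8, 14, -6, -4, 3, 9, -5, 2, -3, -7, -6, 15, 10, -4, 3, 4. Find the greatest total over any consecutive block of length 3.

(-8, 14, -6) → sum 0
(14, -6, -4) → sum 4
(-6, -4, 3) → sum -7
(-4, 3, 9) → sum 8
(3, 9, -5) → sum 7
(9, -5, 2) → sum 6
(-5, 2, -3) → sum -6
(2, -3, -7) → sum -8
(-3, -7, -6) → sum -16
(-7, -6, 15) → sum 2
(-6, 15, 10) → sum 19
(15, 10, -4) → sum 21
(10, -4, 3) → sum 9
(-4, 3, 4) → sum 3
Greatest of these is 21.

21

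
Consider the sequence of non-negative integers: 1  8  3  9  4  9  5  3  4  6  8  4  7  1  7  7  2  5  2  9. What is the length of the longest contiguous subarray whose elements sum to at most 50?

add 1: [1] sum 1, len 1
add 8: [1, 8] sum 9, len 2
add 3: [1, 8, 3] sum 12, len 3
add 9: [1, 8, 3, 9] sum 21, len 4
add 4: [1, 8, 3, 9, 4] sum 25, len 5
add 9: [1, 8, 3, 9, 4, 9] sum 34, len 6
add 5: [1, 8, 3, 9, 4, 9, 5] sum 39, len 7
add 3: [1, 8, 3, 9, 4, 9, 5, 3] sum 42, len 8
add 4: [1, 8, 3, 9, 4, 9, 5, 3, 4] sum 46, len 9
add 6: [3, 9, 4, 9, 5, 3, 4, 6] sum 43, len 8
add 8: [9, 4, 9, 5, 3, 4, 6, 8] sum 48, len 8
add 4: [4, 9, 5, 3, 4, 6, 8, 4] sum 43, len 8
add 7: [4, 9, 5, 3, 4, 6, 8, 4, 7] sum 50, len 9
add 1: [9, 5, 3, 4, 6, 8, 4, 7, 1] sum 47, len 9
add 7: [5, 3, 4, 6, 8, 4, 7, 1, 7] sum 45, len 9
add 7: [3, 4, 6, 8, 4, 7, 1, 7, 7] sum 47, len 9
add 2: [3, 4, 6, 8, 4, 7, 1, 7, 7, 2] sum 49, len 10
add 5: [6, 8, 4, 7, 1, 7, 7, 2, 5] sum 47, len 9
add 2: [6, 8, 4, 7, 1, 7, 7, 2, 5, 2] sum 49, len 10
add 9: [4, 7, 1, 7, 7, 2, 5, 2, 9] sum 44, len 9
Longest length seen: 10.

10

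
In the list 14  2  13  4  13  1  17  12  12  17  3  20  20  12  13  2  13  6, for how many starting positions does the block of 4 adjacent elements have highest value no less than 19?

5

[14, 2, 13, 4] → max 14
[2, 13, 4, 13] → max 13
[13, 4, 13, 1] → max 13
[4, 13, 1, 17] → max 17
[13, 1, 17, 12] → max 17
[1, 17, 12, 12] → max 17
[17, 12, 12, 17] → max 17
[12, 12, 17, 3] → max 17
[12, 17, 3, 20] → max 20  ≥ 19 ✓
[17, 3, 20, 20] → max 20  ≥ 19 ✓
[3, 20, 20, 12] → max 20  ≥ 19 ✓
[20, 20, 12, 13] → max 20  ≥ 19 ✓
[20, 12, 13, 2] → max 20  ≥ 19 ✓
[12, 13, 2, 13] → max 13
[13, 2, 13, 6] → max 13
5 windows satisfy the condition.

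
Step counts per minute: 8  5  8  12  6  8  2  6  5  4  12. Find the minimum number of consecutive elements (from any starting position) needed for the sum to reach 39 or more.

Extend right; whenever the sum reaches 39, record the length and shrink from the left:
add 8: running sum 8 < 39
add 5: running sum 13 < 39
add 8: running sum 21 < 39
add 12: running sum 33 < 39
end 4: [8, 5, 8, 12, 6] sum 39, len 5
end 5: [5, 8, 12, 6, 8] sum 39, len 5
end 6: [5, 8, 12, 6, 8, 2] sum 41, len 6
end 7: [8, 12, 6, 8, 2, 6] sum 42, len 6
end 8: [12, 6, 8, 2, 6, 5] sum 39, len 6
end 9: [12, 6, 8, 2, 6, 5, 4] sum 43, len 7
end 10: [6, 8, 2, 6, 5, 4, 12] sum 43, len 7
Shortest qualifying length: 5.

5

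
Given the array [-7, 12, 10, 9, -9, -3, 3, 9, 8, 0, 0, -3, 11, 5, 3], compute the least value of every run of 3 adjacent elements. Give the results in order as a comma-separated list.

-7, 9, -9, -9, -9, -3, 3, 0, 0, -3, -3, -3, 3

Sliding a size-3 window across the 15 values:
(-7, 12, 10) → min -7
(12, 10, 9) → min 9
(10, 9, -9) → min -9
(9, -9, -3) → min -9
(-9, -3, 3) → min -9
(-3, 3, 9) → min -3
(3, 9, 8) → min 3
(9, 8, 0) → min 0
(8, 0, 0) → min 0
(0, 0, -3) → min -3
(0, -3, 11) → min -3
(-3, 11, 5) → min -3
(11, 5, 3) → min 3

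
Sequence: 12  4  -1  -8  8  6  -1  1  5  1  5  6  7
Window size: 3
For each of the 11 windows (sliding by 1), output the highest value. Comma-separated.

[12, 4, -1] → max 12
[4, -1, -8] → max 4
[-1, -8, 8] → max 8
[-8, 8, 6] → max 8
[8, 6, -1] → max 8
[6, -1, 1] → max 6
[-1, 1, 5] → max 5
[1, 5, 1] → max 5
[5, 1, 5] → max 5
[1, 5, 6] → max 6
[5, 6, 7] → max 7

12, 4, 8, 8, 8, 6, 5, 5, 5, 6, 7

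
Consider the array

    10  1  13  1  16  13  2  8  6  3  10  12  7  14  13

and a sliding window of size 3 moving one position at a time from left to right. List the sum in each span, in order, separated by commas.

24, 15, 30, 30, 31, 23, 16, 17, 19, 25, 29, 33, 34

[10, 1, 13] → sum 24
[1, 13, 1] → sum 15
[13, 1, 16] → sum 30
[1, 16, 13] → sum 30
[16, 13, 2] → sum 31
[13, 2, 8] → sum 23
[2, 8, 6] → sum 16
[8, 6, 3] → sum 17
[6, 3, 10] → sum 19
[3, 10, 12] → sum 25
[10, 12, 7] → sum 29
[12, 7, 14] → sum 33
[7, 14, 13] → sum 34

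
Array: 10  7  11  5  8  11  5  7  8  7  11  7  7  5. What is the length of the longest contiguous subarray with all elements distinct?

[10] len 1
[10, 7] len 2
[10, 7, 11] len 3
[10, 7, 11, 5] len 4
[10, 7, 11, 5, 8] len 5
[5, 8, 11] len 3
[8, 11, 5] len 3
[8, 11, 5, 7] len 4
[11, 5, 7, 8] len 4
[8, 7] len 2
[8, 7, 11] len 3
[11, 7] len 2
[7] len 1
[7, 5] len 2
Longest all-distinct length: 5.

5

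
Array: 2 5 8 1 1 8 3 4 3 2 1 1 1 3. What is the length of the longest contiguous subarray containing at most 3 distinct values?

6

add 2: window [2] (1 distinct), len 1
add 5: window [2, 5] (2 distinct), len 2
add 8: window [2, 5, 8] (3 distinct), len 3
add 1: window [5, 8, 1] (3 distinct), len 3
add 1: window [5, 8, 1, 1] (3 distinct), len 4
add 8: window [5, 8, 1, 1, 8] (3 distinct), len 5
add 3: window [8, 1, 1, 8, 3] (3 distinct), len 5
add 4: window [8, 3, 4] (3 distinct), len 3
add 3: window [8, 3, 4, 3] (3 distinct), len 4
add 2: window [3, 4, 3, 2] (3 distinct), len 4
add 1: window [3, 2, 1] (3 distinct), len 3
add 1: window [3, 2, 1, 1] (3 distinct), len 4
add 1: window [3, 2, 1, 1, 1] (3 distinct), len 5
add 3: window [3, 2, 1, 1, 1, 3] (3 distinct), len 6
Longest length with ≤3 distinct: 6.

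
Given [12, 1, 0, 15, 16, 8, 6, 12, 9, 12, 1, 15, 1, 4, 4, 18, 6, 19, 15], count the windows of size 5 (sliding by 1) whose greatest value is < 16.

6

12 1 0 15 16 → max 16
1 0 15 16 8 → max 16
0 15 16 8 6 → max 16
15 16 8 6 12 → max 16
16 8 6 12 9 → max 16
8 6 12 9 12 → max 12  < 16 ✓
6 12 9 12 1 → max 12  < 16 ✓
12 9 12 1 15 → max 15  < 16 ✓
9 12 1 15 1 → max 15  < 16 ✓
12 1 15 1 4 → max 15  < 16 ✓
1 15 1 4 4 → max 15  < 16 ✓
15 1 4 4 18 → max 18
1 4 4 18 6 → max 18
4 4 18 6 19 → max 19
4 18 6 19 15 → max 19
6 windows satisfy the condition.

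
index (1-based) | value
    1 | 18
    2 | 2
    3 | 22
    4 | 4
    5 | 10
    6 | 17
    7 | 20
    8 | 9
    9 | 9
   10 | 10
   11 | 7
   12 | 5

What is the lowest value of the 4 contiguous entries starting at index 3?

4

Elements at indices 3..6: 22, 4, 10, 17
min(22, 4, 10, 17) = 4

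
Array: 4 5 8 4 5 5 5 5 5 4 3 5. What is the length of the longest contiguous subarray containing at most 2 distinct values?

7

Extend right; when distinct count exceeds 2, shrink from the left:
[4] 1 distinct, len 1
[4, 5] 2 distinct, len 2
[5, 8] 2 distinct, len 2
[8, 4] 2 distinct, len 2
[4, 5] 2 distinct, len 2
[4, 5, 5] 2 distinct, len 3
[4, 5, 5, 5] 2 distinct, len 4
[4, 5, 5, 5, 5] 2 distinct, len 5
[4, 5, 5, 5, 5, 5] 2 distinct, len 6
[4, 5, 5, 5, 5, 5, 4] 2 distinct, len 7
[4, 3] 2 distinct, len 2
[3, 5] 2 distinct, len 2
Longest length with ≤2 distinct: 7.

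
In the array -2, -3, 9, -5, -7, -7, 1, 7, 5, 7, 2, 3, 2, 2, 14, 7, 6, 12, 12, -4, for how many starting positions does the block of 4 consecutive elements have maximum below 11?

[-2, -3, 9, -5] → max 9  < 11 ✓
[-3, 9, -5, -7] → max 9  < 11 ✓
[9, -5, -7, -7] → max 9  < 11 ✓
[-5, -7, -7, 1] → max 1  < 11 ✓
[-7, -7, 1, 7] → max 7  < 11 ✓
[-7, 1, 7, 5] → max 7  < 11 ✓
[1, 7, 5, 7] → max 7  < 11 ✓
[7, 5, 7, 2] → max 7  < 11 ✓
[5, 7, 2, 3] → max 7  < 11 ✓
[7, 2, 3, 2] → max 7  < 11 ✓
[2, 3, 2, 2] → max 3  < 11 ✓
[3, 2, 2, 14] → max 14
[2, 2, 14, 7] → max 14
[2, 14, 7, 6] → max 14
[14, 7, 6, 12] → max 14
[7, 6, 12, 12] → max 12
[6, 12, 12, -4] → max 12
11 windows satisfy the condition.

11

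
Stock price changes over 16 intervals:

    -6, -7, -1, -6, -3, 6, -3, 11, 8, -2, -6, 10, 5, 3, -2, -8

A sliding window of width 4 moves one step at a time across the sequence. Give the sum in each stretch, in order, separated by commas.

Sliding a size-4 window across the 16 values:
(-6, -7, -1, -6) → sum -20
(-7, -1, -6, -3) → sum -17
(-1, -6, -3, 6) → sum -4
(-6, -3, 6, -3) → sum -6
(-3, 6, -3, 11) → sum 11
(6, -3, 11, 8) → sum 22
(-3, 11, 8, -2) → sum 14
(11, 8, -2, -6) → sum 11
(8, -2, -6, 10) → sum 10
(-2, -6, 10, 5) → sum 7
(-6, 10, 5, 3) → sum 12
(10, 5, 3, -2) → sum 16
(5, 3, -2, -8) → sum -2

-20, -17, -4, -6, 11, 22, 14, 11, 10, 7, 12, 16, -2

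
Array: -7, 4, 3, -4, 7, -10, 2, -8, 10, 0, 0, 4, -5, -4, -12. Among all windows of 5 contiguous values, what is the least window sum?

-17

[-7, 4, 3, -4, 7] → sum 3
[4, 3, -4, 7, -10] → sum 0
[3, -4, 7, -10, 2] → sum -2
[-4, 7, -10, 2, -8] → sum -13
[7, -10, 2, -8, 10] → sum 1
[-10, 2, -8, 10, 0] → sum -6
[2, -8, 10, 0, 0] → sum 4
[-8, 10, 0, 0, 4] → sum 6
[10, 0, 0, 4, -5] → sum 9
[0, 0, 4, -5, -4] → sum -5
[0, 4, -5, -4, -12] → sum -17
Least of these is -17.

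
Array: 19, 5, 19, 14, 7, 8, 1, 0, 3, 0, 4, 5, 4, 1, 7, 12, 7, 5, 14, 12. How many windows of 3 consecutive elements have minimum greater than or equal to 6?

3

[19, 5, 19] → min 5
[5, 19, 14] → min 5
[19, 14, 7] → min 7  ≥ 6 ✓
[14, 7, 8] → min 7  ≥ 6 ✓
[7, 8, 1] → min 1
[8, 1, 0] → min 0
[1, 0, 3] → min 0
[0, 3, 0] → min 0
[3, 0, 4] → min 0
[0, 4, 5] → min 0
[4, 5, 4] → min 4
[5, 4, 1] → min 1
[4, 1, 7] → min 1
[1, 7, 12] → min 1
[7, 12, 7] → min 7  ≥ 6 ✓
[12, 7, 5] → min 5
[7, 5, 14] → min 5
[5, 14, 12] → min 5
3 windows satisfy the condition.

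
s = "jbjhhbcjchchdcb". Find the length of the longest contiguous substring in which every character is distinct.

[j] len 1
[j, b] len 2
[b, j] len 2
[b, j, h] len 3
[h] len 1
[h, b] len 2
[h, b, c] len 3
[h, b, c, j] len 4
[j, c] len 2
[j, c, h] len 3
[h, c] len 2
[c, h] len 2
[c, h, d] len 3
[h, d, c] len 3
[h, d, c, b] len 4
Longest all-distinct length: 4.

4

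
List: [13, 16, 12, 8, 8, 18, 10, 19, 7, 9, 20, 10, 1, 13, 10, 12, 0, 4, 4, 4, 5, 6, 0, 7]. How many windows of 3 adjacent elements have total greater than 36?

3

13 16 12 → sum 41  > 36 ✓
16 12 8 → sum 36
12 8 8 → sum 28
8 8 18 → sum 34
8 18 10 → sum 36
18 10 19 → sum 47  > 36 ✓
10 19 7 → sum 36
19 7 9 → sum 35
7 9 20 → sum 36
9 20 10 → sum 39  > 36 ✓
20 10 1 → sum 31
10 1 13 → sum 24
1 13 10 → sum 24
13 10 12 → sum 35
10 12 0 → sum 22
12 0 4 → sum 16
0 4 4 → sum 8
4 4 4 → sum 12
4 4 5 → sum 13
4 5 6 → sum 15
5 6 0 → sum 11
6 0 7 → sum 13
3 windows satisfy the condition.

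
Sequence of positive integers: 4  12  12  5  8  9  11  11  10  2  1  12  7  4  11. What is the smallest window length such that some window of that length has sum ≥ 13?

2

add 4: running sum 4 < 13
end 1: [4, 12] sum 16, len 2
end 2: [12, 12] sum 24, len 2
end 3: [12, 5] sum 17, len 2
end 4: [5, 8] sum 13, len 2
end 5: [8, 9] sum 17, len 2
end 6: [9, 11] sum 20, len 2
end 7: [11, 11] sum 22, len 2
end 8: [11, 10] sum 21, len 2
end 9: [11, 10, 2] sum 23, len 3
end 10: [10, 2, 1] sum 13, len 3
end 11: [1, 12] sum 13, len 2
end 12: [12, 7] sum 19, len 2
end 13: [12, 7, 4] sum 23, len 3
end 14: [4, 11] sum 15, len 2
Shortest qualifying length: 2.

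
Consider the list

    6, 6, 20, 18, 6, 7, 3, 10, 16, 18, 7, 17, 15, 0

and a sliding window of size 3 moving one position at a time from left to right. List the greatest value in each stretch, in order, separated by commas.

20, 20, 20, 18, 7, 10, 16, 18, 18, 18, 17, 17

(6, 6, 20) → max 20
(6, 20, 18) → max 20
(20, 18, 6) → max 20
(18, 6, 7) → max 18
(6, 7, 3) → max 7
(7, 3, 10) → max 10
(3, 10, 16) → max 16
(10, 16, 18) → max 18
(16, 18, 7) → max 18
(18, 7, 17) → max 18
(7, 17, 15) → max 17
(17, 15, 0) → max 17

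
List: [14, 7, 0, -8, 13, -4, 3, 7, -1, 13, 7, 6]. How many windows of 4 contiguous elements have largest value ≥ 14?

(14, 7, 0, -8) → max 14  ≥ 14 ✓
(7, 0, -8, 13) → max 13
(0, -8, 13, -4) → max 13
(-8, 13, -4, 3) → max 13
(13, -4, 3, 7) → max 13
(-4, 3, 7, -1) → max 7
(3, 7, -1, 13) → max 13
(7, -1, 13, 7) → max 13
(-1, 13, 7, 6) → max 13
1 window satisfy the condition.

1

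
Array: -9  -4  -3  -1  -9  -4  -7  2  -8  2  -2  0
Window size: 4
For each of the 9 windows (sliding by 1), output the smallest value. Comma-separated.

Sliding a size-4 window across the 12 values:
-9 -4 -3 -1 → min -9
-4 -3 -1 -9 → min -9
-3 -1 -9 -4 → min -9
-1 -9 -4 -7 → min -9
-9 -4 -7 2 → min -9
-4 -7 2 -8 → min -8
-7 2 -8 2 → min -8
2 -8 2 -2 → min -8
-8 2 -2 0 → min -8

-9, -9, -9, -9, -9, -8, -8, -8, -8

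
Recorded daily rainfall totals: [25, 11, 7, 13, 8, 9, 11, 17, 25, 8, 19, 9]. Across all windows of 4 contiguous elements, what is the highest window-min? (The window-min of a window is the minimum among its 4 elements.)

Window mins for each of the 9 positions:
(25, 11, 7, 13) → min 7
(11, 7, 13, 8) → min 7
(7, 13, 8, 9) → min 7
(13, 8, 9, 11) → min 8
(8, 9, 11, 17) → min 8
(9, 11, 17, 25) → min 9
(11, 17, 25, 8) → min 8
(17, 25, 8, 19) → min 8
(25, 8, 19, 9) → min 8
Highest of these is 9.

9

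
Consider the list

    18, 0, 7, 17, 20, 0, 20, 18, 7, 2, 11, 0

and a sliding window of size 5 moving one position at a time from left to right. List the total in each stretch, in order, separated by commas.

62, 44, 64, 75, 65, 47, 58, 38

(18, 0, 7, 17, 20) → sum 62
(0, 7, 17, 20, 0) → sum 44
(7, 17, 20, 0, 20) → sum 64
(17, 20, 0, 20, 18) → sum 75
(20, 0, 20, 18, 7) → sum 65
(0, 20, 18, 7, 2) → sum 47
(20, 18, 7, 2, 11) → sum 58
(18, 7, 2, 11, 0) → sum 38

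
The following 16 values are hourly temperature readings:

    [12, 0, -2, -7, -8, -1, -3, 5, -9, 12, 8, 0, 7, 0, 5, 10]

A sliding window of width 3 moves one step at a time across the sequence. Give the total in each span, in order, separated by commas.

10, -9, -17, -16, -12, 1, -7, 8, 11, 20, 15, 7, 12, 15

Sliding a size-3 window across the 16 values:
12 0 -2 → sum 10
0 -2 -7 → sum -9
-2 -7 -8 → sum -17
-7 -8 -1 → sum -16
-8 -1 -3 → sum -12
-1 -3 5 → sum 1
-3 5 -9 → sum -7
5 -9 12 → sum 8
-9 12 8 → sum 11
12 8 0 → sum 20
8 0 7 → sum 15
0 7 0 → sum 7
7 0 5 → sum 12
0 5 10 → sum 15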